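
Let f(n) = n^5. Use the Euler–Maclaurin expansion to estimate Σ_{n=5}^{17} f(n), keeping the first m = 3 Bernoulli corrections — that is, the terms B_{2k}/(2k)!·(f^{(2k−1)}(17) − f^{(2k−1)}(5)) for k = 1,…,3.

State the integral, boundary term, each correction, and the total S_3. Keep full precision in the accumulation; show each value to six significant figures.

Integral: ∫_5^17 x^5 dx = 4.02032e+06.
Endpoint term: (f(5) + f(17))/2 = (3125.00 + 1.41986e+06)/2 = 711491.
Running total after boundary: 4.73182e+06.
k=1: B_{2}/(2)! × [f^{(1)}(17) − f^{(1)}(5)] = 1/12 × (417605 − 3125.00) = 34540.0.
Running total after k=1: 4.76636e+06.
k=2: B_{4}/(4)! × [f^{(3)}(17) − f^{(3)}(5)] = −1/720 × (17340.0 − 1500.00) = -22.0000.
Running total after k=2: 4.76633e+06.
k=3: B_{6}/(6)! × [f^{(5)}(17) − f^{(5)}(5)] = 1/30240 × (120.000 − 120.000) = 0.00000.

S_3 ≈ 4.76633e+06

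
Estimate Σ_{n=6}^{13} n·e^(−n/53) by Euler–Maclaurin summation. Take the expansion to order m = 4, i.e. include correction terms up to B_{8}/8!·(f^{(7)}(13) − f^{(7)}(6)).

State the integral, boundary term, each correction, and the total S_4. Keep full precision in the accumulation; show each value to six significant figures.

Integral: ∫_6^13 x·e^(−x/53) dx = 55.1768.
Endpoint term: (f(6) + f(13))/2 = (5.35779 + 10.1723)/2 = 7.76504.
So far: 62.9418.
Correction k=1: B_{2}/2! · (f^{(1)}(13) − f^{(1)}(6)) = 1/12 · (0.590553 − 0.791875) = -0.0167768.
Partial sum through k=1: 62.9251.
Correction k=2: B_{4}/4! · (f^{(3)}(13) − f^{(3)}(6)) = −1/720 · (0.000767362 − 0.000917695) = 2.08796e-07.
Partial sum through k=2: 62.9251.
Correction k=3: B_{6}/6! · (f^{(5)}(13) − f^{(5)}(6)) = 1/30240 · (4.71516e-07 − 5.53038e-07) = -2.69585e-12.
Partial sum through k=3: 62.9251.
Correction k=4: B_{8}/8! · (f^{(7)}(13) − f^{(7)}(6)) = −1/1209600 · (2.38466e-10 − 2.77457e-10) = 3.22348e-17.

S_4 ≈ 62.9251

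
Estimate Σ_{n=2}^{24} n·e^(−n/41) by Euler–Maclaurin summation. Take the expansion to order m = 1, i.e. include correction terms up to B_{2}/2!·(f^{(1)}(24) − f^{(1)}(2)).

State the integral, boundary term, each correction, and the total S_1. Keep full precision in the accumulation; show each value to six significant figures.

S_1 ≈ 202.499

∫_2^24 x·e^(−x/41) dx evaluates to 194.920.
Boundary: ½(f(2) + f(24)) = ½(1.90478 + 13.3656) = 7.63522.
Running total after boundary: 202.555.
Order-1 term: 1/12 · (0.230911 − 0.905932) = -0.0562518.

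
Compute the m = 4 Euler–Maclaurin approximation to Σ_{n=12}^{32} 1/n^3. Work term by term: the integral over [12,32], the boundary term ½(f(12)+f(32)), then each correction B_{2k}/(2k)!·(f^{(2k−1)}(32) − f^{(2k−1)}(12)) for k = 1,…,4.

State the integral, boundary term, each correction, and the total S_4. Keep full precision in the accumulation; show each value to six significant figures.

Integral: ∫_12^32 1/x^3 dx = 0.00298394.
Endpoint term: (f(12) + f(32))/2 = (0.000578704 + 3.05176e-05)/2 = 0.000304611.
Integral + boundary = 0.00328855.
k=1: B_{2}/(2)! × [f^{(1)}(32) − f^{(1)}(12)] = 1/12 × (-2.86102e-06 − (-0.000144676)) = 1.18179e-05.
Partial sum through k=1: 0.00330037.
k=2: B_{4}/(4)! × [f^{(3)}(32) − f^{(3)}(12)] = −1/720 × (-5.58794e-08 − (-2.00939e-05)) = -2.78306e-08.
Partial sum through k=2: 0.00330034.
k=3: B_{6}/(6)! × [f^{(5)}(32) − f^{(5)}(12)] = 1/30240 × (-2.29193e-09 − (-5.86071e-06)) = 1.93731e-10.
Partial sum through k=3: 0.00330034.
k=4: B_{8}/(8)! × [f^{(7)}(32) − f^{(7)}(12)] = −1/1209600 × (-1.61151e-10 − (-2.93036e-06)) = -2.42245e-12.

S_4 ≈ 0.00330034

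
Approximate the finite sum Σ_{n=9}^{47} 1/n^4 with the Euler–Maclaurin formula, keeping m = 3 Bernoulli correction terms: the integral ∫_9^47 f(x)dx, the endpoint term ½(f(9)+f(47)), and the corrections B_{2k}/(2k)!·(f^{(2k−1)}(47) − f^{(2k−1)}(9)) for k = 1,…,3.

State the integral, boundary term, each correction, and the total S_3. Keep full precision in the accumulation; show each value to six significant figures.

S_3 ≈ 0.000535956

The integral term ∫_9^47 1/x^4 dx = 0.000454037.
½[f(9) + f(47)] = ½[0.000152416 + 2.04931e-07] = 7.63104e-05.
Integral + boundary = 0.000530347.
Correction k=1: B_{2}/2! · (f^{(1)}(47) − f^{(1)}(9)) = 1/12 · (-1.74410e-08 − (-6.77404e-05)) = 5.64358e-06.
Running total after k=1: 0.000535991.
Correction k=2: B_{4}/4! · (f^{(3)}(47) − f^{(3)}(9)) = −1/720 · (-2.36862e-10 − (-2.50890e-05)) = -3.48455e-08.
Running total after k=2: 0.000535956.
Correction k=3: B_{6}/6! · (f^{(5)}(47) − f^{(5)}(9)) = 1/30240 · (-6.00466e-12 − (-1.73455e-05)) = 5.73594e-10.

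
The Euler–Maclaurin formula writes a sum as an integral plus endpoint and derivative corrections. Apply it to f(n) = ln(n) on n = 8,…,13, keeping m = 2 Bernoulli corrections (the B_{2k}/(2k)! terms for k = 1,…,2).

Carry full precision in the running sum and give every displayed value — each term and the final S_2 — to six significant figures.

S_2 ≈ 14.0270

∫_8^13 ln(x) dx evaluates to 11.7088.
Endpoint term: (f(8) + f(13))/2 = (2.07944 + 2.56495)/2 = 2.32220.
So far: 14.0310.
k=1: B_{2}/(2)! × [f^{(1)}(13) − f^{(1)}(8)] = 1/12 × (0.0769231 − 0.125000) = -0.00400641.
Partial sum through k=1: 14.0270.
k=2: B_{4}/(4)! × [f^{(3)}(13) − f^{(3)}(8)] = −1/720 × (0.000910332 − 0.00390625) = 4.16100e-06.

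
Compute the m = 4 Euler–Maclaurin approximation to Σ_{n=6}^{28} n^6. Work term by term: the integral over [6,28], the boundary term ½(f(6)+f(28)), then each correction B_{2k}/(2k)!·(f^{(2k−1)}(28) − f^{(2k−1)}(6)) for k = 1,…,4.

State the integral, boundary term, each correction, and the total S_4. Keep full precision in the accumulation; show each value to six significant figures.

The integral term ∫_6^28 x^6 dx = 1.92752e+09.
Endpoint term: (f(6) + f(28))/2 = (46656.0 + 4.81890e+08)/2 = 2.40968e+08.
So far: 2.16849e+09.
Order-1 term: 1/12 · (1.03262e+08 − 46656.0) = 8.60130e+06.
Running total after k=1: 2.17709e+09.
Order-2 term: −1/720 · (2.63424e+06 − 25920.0) = -3622.67.
Running total after k=2: 2.17709e+09.
Order-3 term: 1/30240 · (20160.0 − 4320.00) = 0.523810.
Running total after k=3: 2.17709e+09.
Order-4 term: −1/1209600 · (0.00000 − 0.00000) = 0.00000.

S_4 ≈ 2.17709e+09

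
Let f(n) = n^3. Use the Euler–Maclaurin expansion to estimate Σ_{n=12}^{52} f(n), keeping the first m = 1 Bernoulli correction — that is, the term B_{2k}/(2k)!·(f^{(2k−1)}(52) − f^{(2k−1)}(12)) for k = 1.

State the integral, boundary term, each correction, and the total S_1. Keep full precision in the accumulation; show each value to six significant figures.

The integral term ∫_12^52 x^3 dx = 1.82272e+06.
½[f(12) + f(52)] = ½[1728.00 + 140608] = 71168.0.
So far: 1.89389e+06.
k=1: B_{2}/(2)! × [f^{(1)}(52) − f^{(1)}(12)] = 1/12 × (8112.00 − 432.000) = 640.000.

S_1 ≈ 1.89453e+06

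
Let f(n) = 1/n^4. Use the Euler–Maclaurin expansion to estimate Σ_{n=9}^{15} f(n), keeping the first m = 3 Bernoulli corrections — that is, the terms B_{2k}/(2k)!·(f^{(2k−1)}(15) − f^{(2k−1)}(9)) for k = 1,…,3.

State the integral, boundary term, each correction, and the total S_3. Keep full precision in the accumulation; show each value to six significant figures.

S_3 ≈ 0.000449739

∫_9^15 1/x^4 dx evaluates to 0.000358482.
½[f(9) + f(15)] = ½[0.000152416 + 1.97531e-05] = 8.60844e-05.
So far: 0.000444566.
Order-1 term: 1/12 · (-5.26749e-06 − (-6.77404e-05)) = 5.20607e-06.
After k=1: 0.000449772.
Order-2 term: −1/720 · (-7.02332e-07 − (-2.50890e-05)) = -3.38704e-08.
After k=2: 0.000449739.
Order-3 term: 1/30240 · (-1.74803e-07 − (-1.73455e-05)) = 5.67814e-10.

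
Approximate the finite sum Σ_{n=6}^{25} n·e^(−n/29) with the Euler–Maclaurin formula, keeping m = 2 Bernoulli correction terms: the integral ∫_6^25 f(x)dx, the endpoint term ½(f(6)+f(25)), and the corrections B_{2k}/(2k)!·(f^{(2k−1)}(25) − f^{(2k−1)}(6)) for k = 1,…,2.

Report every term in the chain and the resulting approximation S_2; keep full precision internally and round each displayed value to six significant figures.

∫_6^25 x·e^(−x/29) dx evaluates to 163.998.
Boundary: ½(f(6) + f(25)) = ½(4.87862 + 10.5572) = 7.71790.
Running total after boundary: 171.716.
k=1: B_{2}/(2)! × [f^{(1)}(25) − f^{(1)}(6)] = 1/12 × (0.0582465 − 0.644875) = -0.0488857.
Partial sum through k=1: 171.667.
k=2: B_{4}/(4)! × [f^{(3)}(25) − f^{(3)}(6)] = −1/720 × (0.00107351 − 0.00270046) = 2.25965e-06.

S_2 ≈ 171.667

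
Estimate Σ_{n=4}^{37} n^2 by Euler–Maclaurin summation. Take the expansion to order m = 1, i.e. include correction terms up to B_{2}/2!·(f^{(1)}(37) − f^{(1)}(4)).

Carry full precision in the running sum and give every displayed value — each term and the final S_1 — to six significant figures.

The integral term ∫_4^37 x^2 dx = 16863.0.
Endpoint term: (f(4) + f(37))/2 = (16.0000 + 1369.00)/2 = 692.500.
Integral + boundary = 17555.5.
Correction k=1: B_{2}/2! · (f^{(1)}(37) − f^{(1)}(4)) = 1/12 · (74.0000 − 8.00000) = 5.50000.

S_1 ≈ 17561.0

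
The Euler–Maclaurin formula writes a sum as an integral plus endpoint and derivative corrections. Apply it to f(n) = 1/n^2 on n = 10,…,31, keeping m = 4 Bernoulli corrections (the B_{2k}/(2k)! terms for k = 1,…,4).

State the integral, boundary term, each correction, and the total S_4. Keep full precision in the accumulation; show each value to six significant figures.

Integral: ∫_10^31 1/x^2 dx = 0.0677419.
Boundary: ½(f(10) + f(31)) = ½(0.0100000 + 0.00104058) = 0.00552029.
So far: 0.0732622.
Correction k=1: B_{2}/2! · (f^{(1)}(31) − f^{(1)}(10)) = 1/12 · (-6.71344e-05 − (-0.00200000)) = 0.000161072.
Partial sum through k=1: 0.0734233.
Correction k=2: B_{4}/4! · (f^{(3)}(31) − f^{(3)}(10)) = −1/720 · (-8.38306e-07 − (-0.000240000)) = -3.32169e-07.
Partial sum through k=2: 0.0734230.
Correction k=3: B_{6}/6! · (f^{(5)}(31) − f^{(5)}(10)) = 1/30240 · (-2.61698e-08 − (-7.20000e-05)) = 2.38009e-09.
Partial sum through k=3: 0.0734230.
Correction k=4: B_{8}/8! · (f^{(7)}(31) − f^{(7)}(10)) = −1/1209600 · (-1.52498e-09 − (-4.03200e-05)) = -3.33321e-11.

S_4 ≈ 0.0734230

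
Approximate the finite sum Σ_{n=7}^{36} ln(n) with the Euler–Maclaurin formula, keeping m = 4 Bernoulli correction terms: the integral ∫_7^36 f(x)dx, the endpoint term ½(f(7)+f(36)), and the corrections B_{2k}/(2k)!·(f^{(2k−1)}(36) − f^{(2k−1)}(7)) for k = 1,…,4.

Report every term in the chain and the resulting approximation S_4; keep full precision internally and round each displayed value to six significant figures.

∫_7^36 ln(x) dx evaluates to 86.3853.
Endpoint term: (f(7) + f(36))/2 = (1.94591 + 3.58352)/2 = 2.76471.
Integral + boundary = 89.1500.
k=1: B_{2}/(2)! × [f^{(1)}(36) − f^{(1)}(7)] = 1/12 × (0.0277778 − 0.142857) = -0.00958995.
Partial sum through k=1: 89.1404.
k=2: B_{4}/(4)! × [f^{(3)}(36) − f^{(3)}(7)] = −1/720 × (4.28669e-05 − 0.00583090) = 8.03894e-06.
Partial sum through k=2: 89.1404.
k=3: B_{6}/(6)! × [f^{(5)}(36) − f^{(5)}(7)] = 1/30240 × (3.96916e-07 − 0.00142798) = -4.72083e-08.
Partial sum through k=3: 89.1404.
k=4: B_{8}/(8)! × [f^{(7)}(36) − f^{(7)}(7)] = −1/1209600 × (9.18787e-09 − 0.000874271) = 7.22770e-10.

S_4 ≈ 89.1404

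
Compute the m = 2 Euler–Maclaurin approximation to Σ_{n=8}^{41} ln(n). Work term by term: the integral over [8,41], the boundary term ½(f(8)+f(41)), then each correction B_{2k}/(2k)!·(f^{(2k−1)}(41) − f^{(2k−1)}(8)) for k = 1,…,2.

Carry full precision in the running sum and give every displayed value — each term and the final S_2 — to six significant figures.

Integral: ∫_8^41 ln(x) dx = 102.621.
Endpoint term: (f(8) + f(41))/2 = (2.07944 + 3.71357)/2 = 2.89651.
So far: 105.517.
Order-1 term: 1/12 · (0.0243902 − 0.125000) = -0.00838415.
After k=1: 105.509.
Order-2 term: −1/720 · (2.90187e-05 − 0.00390625) = 5.38504e-06.

S_2 ≈ 105.509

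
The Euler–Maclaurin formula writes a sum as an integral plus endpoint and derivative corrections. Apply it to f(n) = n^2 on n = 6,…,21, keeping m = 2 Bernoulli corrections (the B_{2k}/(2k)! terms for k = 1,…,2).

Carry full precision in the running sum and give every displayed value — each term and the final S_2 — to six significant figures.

∫_6^21 x^2 dx evaluates to 3015.00.
Boundary: ½(f(6) + f(21)) = ½(36.0000 + 441.000) = 238.500.
Integral + boundary = 3253.50.
Order-1 term: 1/12 · (42.0000 − 12.0000) = 2.50000.
After k=1: 3256.00.
Order-2 term: −1/720 · (0.00000 − 0.00000) = 0.00000.

S_2 ≈ 3256.00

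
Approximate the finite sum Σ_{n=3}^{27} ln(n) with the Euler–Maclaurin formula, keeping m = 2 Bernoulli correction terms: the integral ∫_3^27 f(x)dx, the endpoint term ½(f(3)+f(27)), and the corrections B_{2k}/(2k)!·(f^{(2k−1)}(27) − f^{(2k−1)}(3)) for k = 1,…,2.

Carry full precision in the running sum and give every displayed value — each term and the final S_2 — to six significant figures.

Integral: ∫_3^27 ln(x) dx = 61.6918.
½[f(3) + f(27)] = ½[1.09861 + 3.29584] = 2.19722.
Integral + boundary = 63.8890.
Correction k=1: B_{2}/2! · (f^{(1)}(27) − f^{(1)}(3)) = 1/12 · (0.0370370 − 0.333333) = -0.0246914.
Partial sum through k=1: 63.8643.
Correction k=2: B_{4}/4! · (f^{(3)}(27) − f^{(3)}(3)) = −1/720 · (0.000101611 − 0.0740741) = 0.000102740.

S_2 ≈ 63.8644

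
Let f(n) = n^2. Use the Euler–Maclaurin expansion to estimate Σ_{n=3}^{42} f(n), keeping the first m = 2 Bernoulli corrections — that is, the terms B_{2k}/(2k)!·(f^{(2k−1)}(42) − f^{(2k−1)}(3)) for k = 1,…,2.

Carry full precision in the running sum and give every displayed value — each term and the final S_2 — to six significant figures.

S_2 ≈ 25580.0

∫_3^42 x^2 dx evaluates to 24687.0.
Endpoint term: (f(3) + f(42))/2 = (9.00000 + 1764.00)/2 = 886.500.
Integral + boundary = 25573.5.
k=1: B_{2}/(2)! × [f^{(1)}(42) − f^{(1)}(3)] = 1/12 × (84.0000 − 6.00000) = 6.50000.
Running total after k=1: 25580.0.
k=2: B_{4}/(4)! × [f^{(3)}(42) − f^{(3)}(3)] = −1/720 × (0.00000 − 0.00000) = 0.00000.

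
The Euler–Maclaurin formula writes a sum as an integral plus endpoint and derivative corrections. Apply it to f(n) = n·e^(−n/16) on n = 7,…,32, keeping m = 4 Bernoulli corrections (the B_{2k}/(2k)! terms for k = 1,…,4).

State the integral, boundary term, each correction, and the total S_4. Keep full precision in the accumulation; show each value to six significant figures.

S_4 ≈ 138.045

∫_7^32 x·e^(−x/16) dx evaluates to 133.661.
½[f(7) + f(32)] = ½[4.51954 + 4.33073] = 4.42513.
Integral + boundary = 138.086.
Correction k=1: B_{2}/2! · (f^{(1)}(32) − f^{(1)}(7)) = 1/12 · (-0.135335 − 0.363177) = -0.0415427.
After k=1: 138.045.
Correction k=2: B_{4}/4! · (f^{(3)}(32) − f^{(3)}(7)) = −1/720 · (0.000528653 − 0.00646279) = 8.24186e-06.
After k=2: 138.045.
Correction k=3: B_{6}/6! · (f^{(5)}(32) − f^{(5)}(7)) = 1/30240 · (6.19516e-06 − 4.49489e-05) = -1.28154e-09.
After k=3: 138.045.
Correction k=4: B_{8}/8! · (f^{(7)}(32) − f^{(7)}(7)) = −1/1209600 · (4.03331e-08 − 2.52549e-07) = 1.75443e-13.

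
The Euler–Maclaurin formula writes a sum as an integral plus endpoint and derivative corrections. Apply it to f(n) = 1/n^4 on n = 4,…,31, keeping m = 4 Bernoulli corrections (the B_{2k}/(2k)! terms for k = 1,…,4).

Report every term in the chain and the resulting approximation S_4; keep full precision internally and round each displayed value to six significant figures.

Integral: ∫_4^31 1/x^4 dx = 0.00519714.
Endpoint term: (f(4) + f(31))/2 = (0.00390625 + 1.08281e-06)/2 = 0.00195367.
Integral + boundary = 0.00715081.
Order-1 term: 1/12 · (-1.39718e-07 − (-0.00390625)) = 0.000325509.
Partial sum through k=1: 0.00747632.
Order-2 term: −1/720 · (-4.36164e-09 − (-0.00732422)) = -1.01725e-05.
Partial sum through k=2: 0.00746615.
Order-3 term: 1/30240 · (-2.54164e-10 − (-0.0256348)) = 8.47710e-07.
Partial sum through k=3: 0.00746700.
Order-4 term: −1/1209600 · (-2.38031e-11 − (-0.144196)) = -1.19209e-07.

S_4 ≈ 0.00746688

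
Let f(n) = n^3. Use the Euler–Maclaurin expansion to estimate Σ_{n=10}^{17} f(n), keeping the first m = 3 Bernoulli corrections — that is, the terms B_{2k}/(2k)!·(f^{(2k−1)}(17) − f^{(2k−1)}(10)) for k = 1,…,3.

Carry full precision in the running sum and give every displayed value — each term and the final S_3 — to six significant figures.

∫_10^17 x^3 dx evaluates to 18380.2.
Endpoint term: (f(10) + f(17))/2 = (1000.00 + 4913.00)/2 = 2956.50.
Running total after boundary: 21336.8.
Order-1 term: 1/12 · (867.000 − 300.000) = 47.2500.
Partial sum through k=1: 21384.0.
Order-2 term: −1/720 · (6.00000 − 6.00000) = 0.00000.
Partial sum through k=2: 21384.0.
Order-3 term: 1/30240 · (0.00000 − 0.00000) = 0.00000.

S_3 ≈ 21384.0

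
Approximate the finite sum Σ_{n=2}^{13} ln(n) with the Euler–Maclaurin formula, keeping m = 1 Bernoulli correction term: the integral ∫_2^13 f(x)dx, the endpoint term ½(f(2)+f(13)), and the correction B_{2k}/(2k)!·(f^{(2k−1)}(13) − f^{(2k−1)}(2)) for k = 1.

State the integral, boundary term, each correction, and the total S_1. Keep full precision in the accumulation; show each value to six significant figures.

∫_2^13 ln(x) dx evaluates to 20.9580.
Endpoint term: (f(2) + f(13))/2 = (0.693147 + 2.56495)/2 = 1.62905.
Integral + boundary = 22.5871.
Order-1 term: 1/12 · (0.0769231 − 0.500000) = -0.0352564.

S_1 ≈ 22.5518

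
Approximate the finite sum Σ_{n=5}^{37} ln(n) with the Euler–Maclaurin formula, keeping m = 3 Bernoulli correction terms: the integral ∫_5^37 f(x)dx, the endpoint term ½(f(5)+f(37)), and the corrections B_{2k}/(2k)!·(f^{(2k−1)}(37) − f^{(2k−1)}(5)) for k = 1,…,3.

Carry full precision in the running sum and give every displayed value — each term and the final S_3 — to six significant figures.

The integral term ∫_5^37 ln(x) dx = 93.5568.
Boundary: ½(f(5) + f(37)) = ½(1.60944 + 3.61092) = 2.61018.
Integral + boundary = 96.1670.
Correction k=1: B_{2}/2! · (f^{(1)}(37) − f^{(1)}(5)) = 1/12 · (0.0270270 − 0.200000) = -0.0144144.
After k=1: 96.1525.
Correction k=2: B_{4}/4! · (f^{(3)}(37) − f^{(3)}(5)) = −1/720 · (3.94843e-05 − 0.0160000) = 2.21674e-05.
After k=2: 96.1526.
Correction k=3: B_{6}/6! · (f^{(5)}(37) − f^{(5)}(5)) = 1/30240 · (3.46101e-07 − 0.00768000) = -2.53957e-07.

S_3 ≈ 96.1526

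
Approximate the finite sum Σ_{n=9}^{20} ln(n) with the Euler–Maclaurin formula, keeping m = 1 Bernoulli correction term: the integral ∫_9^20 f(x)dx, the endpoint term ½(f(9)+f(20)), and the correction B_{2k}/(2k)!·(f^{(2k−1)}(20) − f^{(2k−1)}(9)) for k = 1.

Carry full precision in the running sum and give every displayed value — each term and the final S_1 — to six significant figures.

S_1 ≈ 31.7310

∫_9^20 ln(x) dx evaluates to 29.1396.
½[f(9) + f(20)] = ½[2.19722 + 2.99573] = 2.59648.
Integral + boundary = 31.7361.
Order-1 term: 1/12 · (0.0500000 − 0.111111) = -0.00509259.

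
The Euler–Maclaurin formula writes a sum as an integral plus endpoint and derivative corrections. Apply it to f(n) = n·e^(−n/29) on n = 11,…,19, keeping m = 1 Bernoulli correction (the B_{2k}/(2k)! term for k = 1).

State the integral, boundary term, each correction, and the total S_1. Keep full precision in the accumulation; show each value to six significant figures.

S_1 ≈ 79.5650

∫_11^19 x·e^(−x/29) dx evaluates to 70.8878.
Endpoint term: (f(11) + f(19))/2 = (7.52767 + 9.86770)/2 = 8.69768.
So far: 79.5855.
Correction k=1: B_{2}/2! · (f^{(1)}(19) − f^{(1)}(11)) = 1/12 · (0.179087 − 0.424759) = -0.0204726.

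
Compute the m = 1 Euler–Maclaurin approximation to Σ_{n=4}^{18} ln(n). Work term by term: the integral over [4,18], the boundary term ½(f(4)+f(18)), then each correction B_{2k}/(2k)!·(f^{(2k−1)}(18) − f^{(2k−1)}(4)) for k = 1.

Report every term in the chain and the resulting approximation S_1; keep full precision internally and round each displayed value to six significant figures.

Integral: ∫_4^18 ln(x) dx = 32.4815.
Boundary: ½(f(4) + f(18)) = ½(1.38629 + 2.89037) = 2.13833.
Running total after boundary: 34.6198.
Correction k=1: B_{2}/2! · (f^{(1)}(18) − f^{(1)}(4)) = 1/12 · (0.0555556 − 0.250000) = -0.0162037.

S_1 ≈ 34.6036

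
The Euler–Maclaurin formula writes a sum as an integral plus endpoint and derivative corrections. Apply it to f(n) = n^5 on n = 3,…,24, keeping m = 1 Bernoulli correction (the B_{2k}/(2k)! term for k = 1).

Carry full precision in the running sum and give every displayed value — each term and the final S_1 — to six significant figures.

S_1 ≈ 3.59700e+07

Integral: ∫_3^24 x^5 dx = 3.18504e+07.
½[f(3) + f(24)] = ½[243.000 + 7.96262e+06] = 3.98143e+06.
So far: 3.58318e+07.
Correction k=1: B_{2}/2! · (f^{(1)}(24) − f^{(1)}(3)) = 1/12 · (1.65888e+06 − 405.000) = 138206.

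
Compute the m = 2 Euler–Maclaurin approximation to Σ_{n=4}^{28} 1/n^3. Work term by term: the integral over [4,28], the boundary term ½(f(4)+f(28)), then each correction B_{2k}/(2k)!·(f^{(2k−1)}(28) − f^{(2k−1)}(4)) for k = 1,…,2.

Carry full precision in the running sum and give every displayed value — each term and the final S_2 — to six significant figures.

The integral term ∫_4^28 1/x^3 dx = 0.0306122.
Endpoint term: (f(4) + f(28))/2 = (0.0156250 + 4.55539e-05)/2 = 0.00783528.
Integral + boundary = 0.0384475.
Order-1 term: 1/12 · (-4.88078e-06 − (-0.0117188)) = 0.000976156.
After k=1: 0.0394237.
Order-2 term: −1/720 · (-1.24510e-07 − (-0.0146484)) = -2.03449e-05.

S_2 ≈ 0.0394033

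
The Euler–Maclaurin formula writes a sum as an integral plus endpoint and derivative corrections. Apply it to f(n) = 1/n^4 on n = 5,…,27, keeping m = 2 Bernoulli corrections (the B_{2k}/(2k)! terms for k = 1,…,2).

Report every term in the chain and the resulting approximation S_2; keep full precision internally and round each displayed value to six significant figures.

S_2 ≈ 0.00355518

Integral: ∫_5^27 1/x^4 dx = 0.00264973.
Boundary: ½(f(5) + f(27)) = ½(0.00160000 + 1.88168e-06) = 0.000800941.
So far: 0.00345067.
Correction k=1: B_{2}/2! · (f^{(1)}(27) − f^{(1)}(5)) = 1/12 · (-2.78767e-07 − (-0.00128000)) = 0.000106643.
After k=1: 0.00355732.
Correction k=2: B_{4}/4! · (f^{(3)}(27) − f^{(3)}(5)) = −1/720 · (-1.14719e-08 − (-0.00153600)) = -2.13332e-06.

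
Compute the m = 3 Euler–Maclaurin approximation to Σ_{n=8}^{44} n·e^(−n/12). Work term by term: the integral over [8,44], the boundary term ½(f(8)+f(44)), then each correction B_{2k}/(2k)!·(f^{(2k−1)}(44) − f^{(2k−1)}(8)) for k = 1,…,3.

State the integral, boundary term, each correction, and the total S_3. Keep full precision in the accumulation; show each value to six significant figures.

S_3 ≈ 108.639

∫_8^44 x·e^(−x/12) dx evaluates to 106.043.
Boundary: ½(f(8) + f(44)) = ½(4.10734 + 1.12471) = 2.61602.
Running total after boundary: 108.659.
Correction k=1: B_{2}/2! · (f^{(1)}(44) − f^{(1)}(8)) = 1/12 · (-0.0681641 − 0.171139) = -0.0199419.
Running total after k=1: 108.639.
Correction k=2: B_{4}/4! · (f^{(3)}(44) − f^{(3)}(8)) = −1/720 · (-0.000118340 − 0.00831926) = 1.17189e-05.
Running total after k=2: 108.639.
Correction k=3: B_{6}/6! · (f^{(5)}(44) − f^{(5)}(8)) = 1/30240 · (1.64362e-06 − 0.000107292) = -3.49366e-09.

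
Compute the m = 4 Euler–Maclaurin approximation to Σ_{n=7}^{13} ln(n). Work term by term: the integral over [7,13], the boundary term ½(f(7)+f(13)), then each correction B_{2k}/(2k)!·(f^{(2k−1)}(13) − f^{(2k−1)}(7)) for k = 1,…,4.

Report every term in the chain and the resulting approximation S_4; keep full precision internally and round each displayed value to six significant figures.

Integral: ∫_7^13 ln(x) dx = 13.7230.
Boundary: ½(f(7) + f(13)) = ½(1.94591 + 2.56495) = 2.25543.
Running total after boundary: 15.9784.
Correction k=1: B_{2}/2! · (f^{(1)}(13) − f^{(1)}(7)) = 1/12 · (0.0769231 − 0.142857) = -0.00549451.
Running total after k=1: 15.9729.
Correction k=2: B_{4}/4! · (f^{(3)}(13) − f^{(3)}(7)) = −1/720 · (0.000910332 − 0.00583090) = 6.83413e-06.
Running total after k=2: 15.9729.
Correction k=3: B_{6}/6! · (f^{(5)}(13) − f^{(5)}(7)) = 1/30240 · (6.46390e-05 − 0.00142798) = -4.50839e-08.
Running total after k=3: 15.9729.
Correction k=4: B_{8}/8! · (f^{(7)}(13) − f^{(7)}(7)) = −1/1209600 · (1.14744e-05 − 0.000874271) = 7.13291e-10.

S_4 ≈ 15.9729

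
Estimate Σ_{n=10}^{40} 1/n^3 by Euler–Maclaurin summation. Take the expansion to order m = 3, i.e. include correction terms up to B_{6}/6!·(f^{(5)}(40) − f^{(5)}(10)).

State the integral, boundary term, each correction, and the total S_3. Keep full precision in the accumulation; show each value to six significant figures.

S_3 ≈ 0.00522013

The integral term ∫_10^40 1/x^3 dx = 0.00468750.
Endpoint term: (f(10) + f(40))/2 = (0.00100000 + 1.56250e-05)/2 = 0.000507813.
So far: 0.00519531.
k=1: B_{2}/(2)! × [f^{(1)}(40) − f^{(1)}(10)] = 1/12 × (-1.17187e-06 − (-0.000300000)) = 2.49023e-05.
Partial sum through k=1: 0.00522021.
k=2: B_{4}/(4)! × [f^{(3)}(40) − f^{(3)}(10)] = −1/720 × (-1.46484e-08 − (-6.00000e-05)) = -8.33130e-08.
Partial sum through k=2: 0.00522013.
k=3: B_{6}/(6)! × [f^{(5)}(40) − f^{(5)}(10)] = 1/30240 × (-3.84521e-10 − (-2.52000e-05)) = 8.33321e-10.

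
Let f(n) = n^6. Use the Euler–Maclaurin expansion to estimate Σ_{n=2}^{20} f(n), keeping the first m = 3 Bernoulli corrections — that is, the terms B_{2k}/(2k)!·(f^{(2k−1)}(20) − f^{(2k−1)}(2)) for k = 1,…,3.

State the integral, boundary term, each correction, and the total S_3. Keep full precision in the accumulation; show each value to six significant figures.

∫_2^20 x^6 dx evaluates to 1.82857e+08.
Endpoint term: (f(2) + f(20))/2 = (64.0000 + 6.40000e+07)/2 = 3.20000e+07.
So far: 2.14857e+08.
Correction k=1: B_{2}/2! · (f^{(1)}(20) − f^{(1)}(2)) = 1/12 · (1.92000e+07 − 192.000) = 1.59998e+06.
Partial sum through k=1: 2.16457e+08.
Correction k=2: B_{4}/4! · (f^{(3)}(20) − f^{(3)}(2)) = −1/720 · (960000 − 960.000) = -1332.00.
Partial sum through k=2: 2.16456e+08.
Correction k=3: B_{6}/6! · (f^{(5)}(20) − f^{(5)}(2)) = 1/30240 · (14400.0 − 1440.00) = 0.428571.

S_3 ≈ 2.16456e+08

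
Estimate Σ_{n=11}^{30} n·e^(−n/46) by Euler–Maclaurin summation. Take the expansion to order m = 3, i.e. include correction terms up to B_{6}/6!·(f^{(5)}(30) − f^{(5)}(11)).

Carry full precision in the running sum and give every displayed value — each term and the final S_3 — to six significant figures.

Integral: ∫_11^30 x·e^(−x/46) dx = 243.224.
Boundary: ½(f(11) + f(30)) = ½(8.66043 + 15.6274) = 12.1439.
Integral + boundary = 255.368.
Order-1 term: 1/12 · (0.181187 − 0.599042) = -0.0348213.
Running total after k=1: 255.333.
Order-2 term: −1/720 · (0.000577983 − 0.00102725) = 6.23986e-07.
Running total after k=2: 255.333.
Order-3 term: 1/30240 · (5.05831e-07 − 8.37147e-07) = -1.09562e-11.

S_3 ≈ 255.333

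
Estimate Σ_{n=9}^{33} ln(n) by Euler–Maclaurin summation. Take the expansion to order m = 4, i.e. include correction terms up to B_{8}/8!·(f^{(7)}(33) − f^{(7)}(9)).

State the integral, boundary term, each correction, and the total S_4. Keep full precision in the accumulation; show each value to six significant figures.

S_4 ≈ 74.4499

Integral: ∫_9^33 ln(x) dx = 71.6097.
½[f(9) + f(33)] = ½[2.19722 + 3.49651] = 2.84687.
Running total after boundary: 74.4566.
Order-1 term: 1/12 · (0.0303030 − 0.111111) = -0.00673401.
Running total after k=1: 74.4499.
Order-2 term: −1/720 · (5.56529e-05 − 0.00274348) = 3.73310e-06.
Running total after k=2: 74.4499.
Order-3 term: 1/30240 · (6.13256e-07 − 0.000406442) = -1.34203e-08.
Running total after k=3: 74.4499.
Order-4 term: −1/1209600 · (1.68941e-08 − 0.000150534) = 1.24436e-10.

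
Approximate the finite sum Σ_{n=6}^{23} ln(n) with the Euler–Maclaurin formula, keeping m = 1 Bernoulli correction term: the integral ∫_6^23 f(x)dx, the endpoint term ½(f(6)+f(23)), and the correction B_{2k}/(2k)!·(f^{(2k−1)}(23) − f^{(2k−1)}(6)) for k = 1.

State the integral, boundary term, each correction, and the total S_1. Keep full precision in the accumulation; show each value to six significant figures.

Integral: ∫_6^23 ln(x) dx = 44.3658.
Boundary: ½(f(6) + f(23)) = ½(1.79176 + 3.13549) = 2.46363.
So far: 46.8294.
Order-1 term: 1/12 · (0.0434783 − 0.166667) = -0.0102657.

S_1 ≈ 46.8192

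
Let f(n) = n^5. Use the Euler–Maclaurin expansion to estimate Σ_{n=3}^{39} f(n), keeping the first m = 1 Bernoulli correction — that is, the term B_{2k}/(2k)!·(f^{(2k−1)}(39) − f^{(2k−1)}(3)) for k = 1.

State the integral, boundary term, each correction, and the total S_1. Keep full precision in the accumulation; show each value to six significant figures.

Integral: ∫_3^39 x^5 dx = 5.86457e+08.
½[f(3) + f(39)] = ½[243.000 + 9.02242e+07] = 4.51122e+07.
Running total after boundary: 6.31569e+08.
Correction k=1: B_{2}/2! · (f^{(1)}(39) − f^{(1)}(3)) = 1/12 · (1.15672e+07 − 405.000) = 963900.

S_1 ≈ 6.32533e+08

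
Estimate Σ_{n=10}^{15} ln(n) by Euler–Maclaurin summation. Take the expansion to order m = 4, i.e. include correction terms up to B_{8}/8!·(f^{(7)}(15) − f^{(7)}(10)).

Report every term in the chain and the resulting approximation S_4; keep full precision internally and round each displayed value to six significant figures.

S_4 ≈ 15.0974

The integral term ∫_10^15 ln(x) dx = 12.5949.
½[f(10) + f(15)] = ½[2.30259 + 2.70805] = 2.50532.
Integral + boundary = 15.1002.
k=1: B_{2}/(2)! × [f^{(1)}(15) − f^{(1)}(10)] = 1/12 × (0.0666667 − 0.100000) = -0.00277778.
After k=1: 15.0974.
k=2: B_{4}/(4)! × [f^{(3)}(15) − f^{(3)}(10)] = −1/720 × (0.000592593 − 0.00200000) = 1.95473e-06.
After k=2: 15.0974.
k=3: B_{6}/(6)! × [f^{(5)}(15) − f^{(5)}(10)] = 1/30240 × (3.16049e-05 − 0.000240000) = -6.89137e-09.
After k=3: 15.0974.
k=4: B_{8}/(8)! × [f^{(7)}(15) − f^{(7)}(10)] = −1/1209600 × (4.21399e-06 − 7.20000e-05) = 5.60400e-11.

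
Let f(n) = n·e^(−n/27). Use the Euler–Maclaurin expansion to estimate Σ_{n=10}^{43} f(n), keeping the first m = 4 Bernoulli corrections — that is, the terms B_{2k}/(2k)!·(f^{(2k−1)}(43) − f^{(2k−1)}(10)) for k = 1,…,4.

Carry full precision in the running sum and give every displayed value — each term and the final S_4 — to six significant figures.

S_4 ≈ 313.146

∫_10^43 x·e^(−x/27) dx evaluates to 305.367.
½[f(10) + f(43)] = ½[6.90479 + 8.74610] = 7.82544.
Running total after boundary: 313.192.
Order-1 term: 1/12 · (-0.120532 − 0.434746) = -0.0462731.
Partial sum through k=1: 313.146.
Order-2 term: −1/720 · (0.000392679 − 0.00249068) = 2.91388e-06.
Partial sum through k=2: 313.146.
Order-3 term: 1/30240 · (1.30411e-06 − 6.01508e-06) = -1.55786e-10.
Partial sum through k=3: 313.146.
Order-4 term: −1/1209600 · (2.83891e-09 − 1.18156e-08) = 7.42123e-15.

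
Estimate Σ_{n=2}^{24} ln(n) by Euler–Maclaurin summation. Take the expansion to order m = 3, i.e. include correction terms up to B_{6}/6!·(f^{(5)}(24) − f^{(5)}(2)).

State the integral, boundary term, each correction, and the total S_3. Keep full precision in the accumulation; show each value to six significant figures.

S_3 ≈ 54.7847

∫_2^24 ln(x) dx evaluates to 52.8870.
½[f(2) + f(24)] = ½[0.693147 + 3.17805] = 1.93560.
Integral + boundary = 54.8226.
Order-1 term: 1/12 · (0.0416667 − 0.500000) = -0.0381944.
Partial sum through k=1: 54.7844.
Order-2 term: −1/720 · (0.000144676 − 0.250000) = 0.000347021.
Partial sum through k=2: 54.7848.
Order-3 term: 1/30240 · (3.01408e-06 − 0.750000) = -2.48015e-05.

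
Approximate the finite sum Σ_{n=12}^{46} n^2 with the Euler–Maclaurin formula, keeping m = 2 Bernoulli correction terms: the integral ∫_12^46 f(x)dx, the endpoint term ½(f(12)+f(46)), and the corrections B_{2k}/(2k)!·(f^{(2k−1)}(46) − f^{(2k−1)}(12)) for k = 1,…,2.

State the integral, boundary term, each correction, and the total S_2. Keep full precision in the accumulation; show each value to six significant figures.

The integral term ∫_12^46 x^2 dx = 31869.3.
½[f(12) + f(46)] = ½[144.000 + 2116.00] = 1130.00.
Running total after boundary: 32999.3.
Correction k=1: B_{2}/2! · (f^{(1)}(46) − f^{(1)}(12)) = 1/12 · (92.0000 − 24.0000) = 5.66667.
Running total after k=1: 33005.0.
Correction k=2: B_{4}/4! · (f^{(3)}(46) − f^{(3)}(12)) = −1/720 · (0.00000 − 0.00000) = 0.00000.

S_2 ≈ 33005.0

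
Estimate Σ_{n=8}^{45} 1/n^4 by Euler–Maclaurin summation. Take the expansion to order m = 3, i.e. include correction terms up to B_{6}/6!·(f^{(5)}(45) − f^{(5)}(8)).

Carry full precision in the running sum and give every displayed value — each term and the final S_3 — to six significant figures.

The integral term ∫_8^45 1/x^4 dx = 0.000647384.
Endpoint term: (f(8) + f(45))/2 = (0.000244141 + 2.43865e-07)/2 = 0.000122192.
Running total after boundary: 0.000769576.
k=1: B_{2}/(2)! × [f^{(1)}(45) − f^{(1)}(8)] = 1/12 × (-2.16769e-08 − (-0.000122070)) = 1.01707e-05.
Partial sum through k=1: 0.000779747.
k=2: B_{4}/(4)! × [f^{(3)}(45) − f^{(3)}(8)] = −1/720 × (-3.21139e-10 − (-5.72205e-05)) = -7.94724e-08.
Partial sum through k=2: 0.000779667.
k=3: B_{6}/(6)! × [f^{(5)}(45) − f^{(5)}(8)] = 1/30240 × (-8.88089e-12 − (-5.00679e-05)) = 1.65568e-09.

S_3 ≈ 0.000779669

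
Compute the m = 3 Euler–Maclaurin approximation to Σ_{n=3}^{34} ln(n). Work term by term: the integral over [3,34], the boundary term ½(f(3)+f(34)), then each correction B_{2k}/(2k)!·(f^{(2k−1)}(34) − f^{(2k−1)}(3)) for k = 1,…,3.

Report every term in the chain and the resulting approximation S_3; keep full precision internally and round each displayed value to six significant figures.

Integral: ∫_3^34 ln(x) dx = 85.6004.
½[f(3) + f(34)] = ½[1.09861 + 3.52636] = 2.31249.
Running total after boundary: 87.9129.
Correction k=1: B_{2}/2! · (f^{(1)}(34) − f^{(1)}(3)) = 1/12 · (0.0294118 − 0.333333) = -0.0253268.
After k=1: 87.8876.
Correction k=2: B_{4}/4! · (f^{(3)}(34) − f^{(3)}(3)) = −1/720 · (5.08854e-05 − 0.0740741) = 0.000102810.
After k=2: 87.8877.
Correction k=3: B_{6}/6! · (f^{(5)}(34) − f^{(5)}(3)) = 1/30240 · (5.28222e-07 − 0.0987654) = -3.26604e-06.

S_3 ≈ 87.8877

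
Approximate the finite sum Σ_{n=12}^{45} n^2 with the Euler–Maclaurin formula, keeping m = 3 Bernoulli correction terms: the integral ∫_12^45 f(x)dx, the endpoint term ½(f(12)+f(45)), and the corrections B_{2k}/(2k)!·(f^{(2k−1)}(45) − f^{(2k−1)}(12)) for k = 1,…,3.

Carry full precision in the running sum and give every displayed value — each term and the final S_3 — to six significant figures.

∫_12^45 x^2 dx evaluates to 29799.0.
Boundary: ½(f(12) + f(45)) = ½(144.000 + 2025.00) = 1084.50.
Integral + boundary = 30883.5.
Order-1 term: 1/12 · (90.0000 − 24.0000) = 5.50000.
Partial sum through k=1: 30889.0.
Order-2 term: −1/720 · (0.00000 − 0.00000) = 0.00000.
Partial sum through k=2: 30889.0.
Order-3 term: 1/30240 · (0.00000 − 0.00000) = 0.00000.

S_3 ≈ 30889.0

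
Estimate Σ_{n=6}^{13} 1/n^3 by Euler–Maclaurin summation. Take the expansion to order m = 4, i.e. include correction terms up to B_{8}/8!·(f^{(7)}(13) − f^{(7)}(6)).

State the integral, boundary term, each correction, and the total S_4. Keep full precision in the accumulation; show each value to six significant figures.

Integral: ∫_6^13 1/x^3 dx = 0.0109303.
Boundary: ½(f(6) + f(13)) = ½(0.00462963 + 0.000455166) = 0.00254240.
Integral + boundary = 0.0134727.
k=1: B_{2}/(2)! × [f^{(1)}(13) − f^{(1)}(6)] = 1/12 × (-0.000105038 − (-0.00231481)) = 0.000184148.
Running total after k=1: 0.0136569.
k=2: B_{4}/(4)! × [f^{(3)}(13) − f^{(3)}(6)] = −1/720 × (-1.24306e-05 − (-0.00128601)) = -1.76886e-06.
Running total after k=2: 0.0136551.
k=3: B_{6}/(6)! × [f^{(5)}(13) − f^{(5)}(6)] = 1/30240 × (-3.08925e-06 − (-0.00150034)) = 4.95124e-08.
Running total after k=3: 0.0136551.
k=4: B_{8}/(8)! × [f^{(7)}(13) − f^{(7)}(6)] = −1/1209600 × (-1.31613e-06 − (-0.00300069)) = -2.47964e-09.

S_4 ≈ 0.0136551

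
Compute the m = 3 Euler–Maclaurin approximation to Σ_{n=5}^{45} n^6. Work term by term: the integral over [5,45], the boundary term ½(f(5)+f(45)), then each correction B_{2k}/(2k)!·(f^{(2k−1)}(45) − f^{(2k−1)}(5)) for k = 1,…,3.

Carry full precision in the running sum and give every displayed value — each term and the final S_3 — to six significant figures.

S_3 ≈ 5.76255e+10

∫_5^45 x^6 dx evaluates to 5.33813e+10.
Endpoint term: (f(5) + f(45))/2 = (15625.0 + 8.30377e+09)/2 = 4.15189e+09.
Running total after boundary: 5.75332e+10.
Order-1 term: 1/12 · (1.10717e+09 − 18750.0) = 9.22625e+07.
Partial sum through k=1: 5.76255e+10.
Order-2 term: −1/720 · (1.09350e+07 − 15000.0) = -15166.7.
Partial sum through k=2: 5.76255e+10.
Order-3 term: 1/30240 · (32400.0 − 3600.00) = 0.952381.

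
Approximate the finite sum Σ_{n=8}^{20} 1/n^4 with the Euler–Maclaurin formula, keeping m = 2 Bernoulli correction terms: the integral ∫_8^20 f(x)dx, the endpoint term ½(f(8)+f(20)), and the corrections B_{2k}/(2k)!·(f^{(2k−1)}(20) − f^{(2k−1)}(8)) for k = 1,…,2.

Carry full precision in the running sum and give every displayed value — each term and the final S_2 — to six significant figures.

∫_8^20 1/x^4 dx evaluates to 0.000609375.
½[f(8) + f(20)] = ½[0.000244141 + 6.25000e-06] = 0.000125195.
Integral + boundary = 0.000734570.
Order-1 term: 1/12 · (-1.25000e-06 − (-0.000122070)) = 1.00684e-05.
Running total after k=1: 0.000744639.
Order-2 term: −1/720 · (-9.37500e-08 − (-5.72205e-05)) = -7.93427e-08.

S_2 ≈ 0.000744559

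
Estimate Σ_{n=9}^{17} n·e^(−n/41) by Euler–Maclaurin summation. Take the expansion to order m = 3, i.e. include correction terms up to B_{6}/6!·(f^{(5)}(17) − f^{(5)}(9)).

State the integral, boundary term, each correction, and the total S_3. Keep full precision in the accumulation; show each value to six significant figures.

S_3 ≈ 84.3105

∫_9^17 x·e^(−x/41) dx evaluates to 75.1025.
Boundary: ½(f(9) + f(17)) = ½(7.22619 + 11.2299) = 9.22804.
Running total after boundary: 84.3305.
Correction k=1: B_{2}/2! · (f^{(1)}(17) − f^{(1)}(9)) = 1/12 · (0.386682 − 0.626662) = -0.0199983.
After k=1: 84.3105.
Correction k=2: B_{4}/4! · (f^{(3)}(17) − f^{(3)}(9)) = −1/720 · (0.00101597 − 0.00132807) = 4.33469e-07.
After k=2: 84.3105.
Correction k=3: B_{6}/6! · (f^{(5)}(17) − f^{(5)}(9)) = 1/30240 · (1.07193e-06 − 1.35833e-06) = -9.47085e-12.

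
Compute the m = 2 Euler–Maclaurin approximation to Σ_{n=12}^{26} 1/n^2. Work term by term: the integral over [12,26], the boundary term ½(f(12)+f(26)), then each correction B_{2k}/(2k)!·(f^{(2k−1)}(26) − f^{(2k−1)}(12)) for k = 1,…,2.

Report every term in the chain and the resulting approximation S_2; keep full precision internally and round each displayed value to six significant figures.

Integral: ∫_12^26 1/x^2 dx = 0.0448718.
Endpoint term: (f(12) + f(26))/2 = (0.00694444 + 0.00147929)/2 = 0.00421187.
Running total after boundary: 0.0490837.
Correction k=1: B_{2}/2! · (f^{(1)}(26) − f^{(1)}(12)) = 1/12 · (-0.000113792 − (-0.00115741)) = 8.69680e-05.
Running total after k=1: 0.0491706.
Correction k=2: B_{4}/4! · (f^{(3)}(26) − f^{(3)}(12)) = −1/720 · (-2.01997e-06 − (-9.64506e-05)) = -1.31154e-07.

S_2 ≈ 0.0491705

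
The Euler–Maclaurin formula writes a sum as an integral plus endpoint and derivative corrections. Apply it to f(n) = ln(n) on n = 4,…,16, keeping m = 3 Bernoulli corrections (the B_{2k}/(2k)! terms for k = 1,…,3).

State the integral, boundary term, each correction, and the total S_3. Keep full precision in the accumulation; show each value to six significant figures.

Integral: ∫_4^16 ln(x) dx = 26.8162.
Boundary: ½(f(4) + f(16)) = ½(1.38629 + 2.77259) = 2.07944.
So far: 28.8957.
Order-1 term: 1/12 · (0.0625000 − 0.250000) = -0.0156250.
Partial sum through k=1: 28.8801.
Order-2 term: −1/720 · (0.000488281 − 0.0312500) = 4.27246e-05.
Partial sum through k=2: 28.8801.
Order-3 term: 1/30240 · (2.28882e-05 − 0.0234375) = -7.74293e-07.

S_3 ≈ 28.8801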